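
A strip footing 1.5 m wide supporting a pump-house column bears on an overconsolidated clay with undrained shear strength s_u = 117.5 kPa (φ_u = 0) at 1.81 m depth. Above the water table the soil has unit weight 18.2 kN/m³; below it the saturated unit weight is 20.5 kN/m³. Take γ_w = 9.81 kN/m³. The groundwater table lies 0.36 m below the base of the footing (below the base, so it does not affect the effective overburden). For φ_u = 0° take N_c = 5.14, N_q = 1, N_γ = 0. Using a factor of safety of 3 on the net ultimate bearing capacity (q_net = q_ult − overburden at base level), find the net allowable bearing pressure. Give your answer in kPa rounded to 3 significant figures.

q_all(net) ≈ 201 kPa

Overburden at base level: q = 18.2 × 1.81 = 32.942 kPa.
Cohesion term c·N_c = 117.5 × 5.14 = 603.95 kPa; surcharge term q·N_q = 32.942 × 1 = 32.942 kPa.
q_ult = 603.95 + 32.942 = 636.89 kPa.
q_net = 636.89 − 32.942 = 603.95 kPa.
q_all(net) = 603.95 / 3 = 201.32 kPa.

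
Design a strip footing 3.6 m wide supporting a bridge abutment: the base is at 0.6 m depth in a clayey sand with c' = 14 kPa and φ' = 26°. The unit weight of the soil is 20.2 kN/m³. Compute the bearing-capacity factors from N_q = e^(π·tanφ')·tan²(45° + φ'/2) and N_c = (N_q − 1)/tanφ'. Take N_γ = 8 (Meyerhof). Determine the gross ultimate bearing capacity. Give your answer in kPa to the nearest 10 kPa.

tan26° = 0.4877, so N_q = e^(π×0.4877)·tan²(58°) = 4.629 × 2.561 = 11.85.
N_c = (11.85 − 1)/tan26° = 22.25.
Effective surcharge at the founding depth q = γ·D_f = 20.2 × 0.6 = 12.12 kPa.
q_ult = c·N_c + q·N_q + 0.5·γ·B·N_γ
     = 14 × 22.254 + 12.12 × 11.854 + 0.5 × 20.2 × 3.6 × 8
     = 311.56 + 143.67 + 290.88 = 746.11 kPa.

q_ult ≈ 750 kPa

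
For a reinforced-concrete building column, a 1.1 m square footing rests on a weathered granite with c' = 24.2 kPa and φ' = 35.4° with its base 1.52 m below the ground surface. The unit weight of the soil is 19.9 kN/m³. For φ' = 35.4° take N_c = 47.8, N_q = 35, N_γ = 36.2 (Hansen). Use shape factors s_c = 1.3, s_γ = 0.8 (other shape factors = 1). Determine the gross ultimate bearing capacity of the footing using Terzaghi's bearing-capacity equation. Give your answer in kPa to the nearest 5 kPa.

q = γ·D_f = 19.9 × 1.52 = 30.248 kPa.
c·N_c·s_c = 24.2 × 47.8 × 1.3 = 1503.8 kPa
q·N_q = 30.248 × 35 = 1058.7 kPa
0.5·γ·B·N_γ·s_γ = 0.5 × 19.9 × 1.1 × 36.2 × 0.8 = 316.97 kPa
q_ult = 1503.8 + 1058.7 + 316.97 = 2879.4 kPa.

q_ult ≈ 2880 kPa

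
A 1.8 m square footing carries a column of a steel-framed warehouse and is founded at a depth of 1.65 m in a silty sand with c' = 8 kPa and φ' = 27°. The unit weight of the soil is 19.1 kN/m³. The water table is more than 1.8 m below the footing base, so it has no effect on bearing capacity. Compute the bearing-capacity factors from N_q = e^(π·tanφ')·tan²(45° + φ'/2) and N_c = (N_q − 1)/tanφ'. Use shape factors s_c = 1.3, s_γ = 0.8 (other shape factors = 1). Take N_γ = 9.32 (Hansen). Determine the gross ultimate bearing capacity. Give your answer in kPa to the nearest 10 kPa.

q_ult ≈ 790 kPa

tan27° = 0.5095, so N_q = e^(π×0.5095)·tan²(58.5°) = 4.957 × 2.663 = 13.2.
N_c = (13.2 − 1)/tan27° = 23.94.
Overburden at base level: q = 19.1 × 1.65 = 31.515 kPa.
Cohesion term c·N_c·s_c = 8 × 23.942 × 1.3 = 249 kPa; surcharge term q·N_q = 31.515 × 13.199 = 415.97 kPa; self-weight term 0.5·γ·B·N_γ·s_γ = 0.5 × 19.1 × 1.8 × 9.32 × 0.8 = 128.17 kPa.
q_ult = 249 + 415.97 + 128.17 = 793.14 kPa.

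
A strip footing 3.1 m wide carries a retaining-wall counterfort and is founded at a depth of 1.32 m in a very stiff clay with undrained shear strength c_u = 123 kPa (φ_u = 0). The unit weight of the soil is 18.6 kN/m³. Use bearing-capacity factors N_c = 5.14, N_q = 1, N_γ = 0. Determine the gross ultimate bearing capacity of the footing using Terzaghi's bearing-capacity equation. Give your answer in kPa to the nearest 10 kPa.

q = γ·D_f = 18.6 × 1.32 = 24.552 kPa.
c·N_c = 123 × 5.14 = 632.22 kPa
q·N_q = 24.552 × 1 = 24.552 kPa
q_ult = 632.22 + 24.552 = 656.77 kPa.

q_ult ≈ 660 kPa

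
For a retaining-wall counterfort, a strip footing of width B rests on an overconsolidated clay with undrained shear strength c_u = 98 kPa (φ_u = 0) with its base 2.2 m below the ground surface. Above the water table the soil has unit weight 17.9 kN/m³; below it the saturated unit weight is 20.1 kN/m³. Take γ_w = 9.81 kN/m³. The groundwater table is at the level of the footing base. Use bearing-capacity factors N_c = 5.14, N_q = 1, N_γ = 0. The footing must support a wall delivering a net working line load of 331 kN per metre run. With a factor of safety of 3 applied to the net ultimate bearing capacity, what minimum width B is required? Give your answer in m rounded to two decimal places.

Overburden at base level: q = 17.9 × 2.2 = 39.38 kPa.
Cohesion term c·N_c = 98 × 5.14 = 503.72 kPa; surcharge term q·N_q = 39.38 × 1 = 39.38 kPa.
q_ult = 503.72 + 39.38 = 543.1 kPa.
For φ = 0 the ½γBN_γ term vanishes, so q_ult is independent of B. q_net = 543.1 − 39.38 = 503.72 kPa; q_all(net) = 503.72/3 = 167.91 kPa.
Required width B = w / q_all(net) = 331 / 167.91 = 1.971 m.

B = 1.97 m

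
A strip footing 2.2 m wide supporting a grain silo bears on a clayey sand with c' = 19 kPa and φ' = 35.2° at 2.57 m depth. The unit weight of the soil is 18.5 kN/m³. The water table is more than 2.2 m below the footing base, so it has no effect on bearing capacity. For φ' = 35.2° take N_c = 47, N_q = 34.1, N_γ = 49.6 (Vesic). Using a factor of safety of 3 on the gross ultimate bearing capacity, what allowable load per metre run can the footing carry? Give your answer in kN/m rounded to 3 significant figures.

Overburden at base level: q = 18.5 × 2.57 = 47.545 kPa.
Cohesion term c·N_c = 19 × 47 = 893 kPa; surcharge term q·N_q = 47.545 × 34.1 = 1621.3 kPa; self-weight term 0.5·γ·B·N_γ = 0.5 × 18.5 × 2.2 × 49.6 = 1009.4 kPa.
q_ult = 893 + 1621.3 + 1009.4 = 3523.6 kPa.
Gross allowable pressure q_all = 3523.6 / 3 = 1174.5 kPa.
Allowable wall load = q_all × B = 1174.5 × 2.2 = 2584 kN per metre run.

≈ 2580 kN/m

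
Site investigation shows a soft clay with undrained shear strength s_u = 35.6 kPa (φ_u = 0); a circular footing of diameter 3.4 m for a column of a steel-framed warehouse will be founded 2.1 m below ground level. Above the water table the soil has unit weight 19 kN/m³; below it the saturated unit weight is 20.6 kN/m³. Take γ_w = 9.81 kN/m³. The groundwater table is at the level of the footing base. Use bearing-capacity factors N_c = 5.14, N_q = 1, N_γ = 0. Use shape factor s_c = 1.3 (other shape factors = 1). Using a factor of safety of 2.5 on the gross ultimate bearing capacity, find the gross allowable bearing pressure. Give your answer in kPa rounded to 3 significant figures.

q_all ≈ 111 kPa

q = γ·D_f = 19 × 2.1 = 39.9 kPa.
c·N_c·s_c = 35.6 × 5.14 × 1.3 = 237.88 kPa
q·N_q = 39.9 × 1 = 39.9 kPa
q_ult = 237.88 + 39.9 = 277.78 kPa.
q_all = 277.78 / 2.5 = 111.11 kPa.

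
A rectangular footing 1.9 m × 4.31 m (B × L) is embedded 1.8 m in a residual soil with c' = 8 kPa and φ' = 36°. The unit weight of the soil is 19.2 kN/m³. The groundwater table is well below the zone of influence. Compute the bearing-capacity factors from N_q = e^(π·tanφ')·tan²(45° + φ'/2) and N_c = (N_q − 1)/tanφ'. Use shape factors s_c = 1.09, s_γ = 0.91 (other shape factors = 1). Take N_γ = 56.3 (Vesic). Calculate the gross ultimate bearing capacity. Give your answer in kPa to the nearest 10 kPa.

tan36° = 0.7265, so N_q = e^(π×0.7265)·tan²(63°) = 9.801 × 3.852 = 37.75.
N_c = (37.75 − 1)/tan36° = 50.59.
Effective surcharge at the founding depth q = γ·D_f = 19.2 × 1.8 = 34.56 kPa.
q_ult = c·N_c·s_c + q·N_q + 0.5·γ·B·N_γ·s_γ
     = 8 × 50.585 × 1.09 + 34.56 × 37.752 + 0.5 × 19.2 × 1.9 × 56.3 × 0.91
     = 441.11 + 1304.7 + 934.49 = 2680.3 kPa.

q_ult ≈ 2680 kPa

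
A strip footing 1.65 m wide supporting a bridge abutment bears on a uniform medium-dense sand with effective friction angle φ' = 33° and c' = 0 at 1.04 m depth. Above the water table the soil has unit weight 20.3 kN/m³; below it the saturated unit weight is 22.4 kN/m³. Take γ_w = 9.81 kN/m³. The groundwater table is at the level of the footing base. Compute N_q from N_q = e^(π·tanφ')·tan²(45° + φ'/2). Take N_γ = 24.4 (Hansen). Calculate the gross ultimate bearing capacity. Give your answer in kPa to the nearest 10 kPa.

q_ult ≈ 800 kPa

tan33° = 0.6494, so N_q = e^(π×0.6494)·tan²(61.5°) = 7.692 × 3.392 = 26.09.
Overburden at base level: q = 20.3 × 1.04 = 21.112 kPa.
Below the base the soil is submerged, so the ½γBN_γ term uses γ' = 22.4 − 9.81 = 12.59 kN/m³.
Surcharge term q·N_q = 21.112 × 26.092 = 550.85 kPa; self-weight term 0.5·γ·B·N_γ = 0.5 × 12.59 × 1.65 × 24.4 = 253.44 kPa.
q_ult = 550.85 + 253.44 = 804.29 kPa.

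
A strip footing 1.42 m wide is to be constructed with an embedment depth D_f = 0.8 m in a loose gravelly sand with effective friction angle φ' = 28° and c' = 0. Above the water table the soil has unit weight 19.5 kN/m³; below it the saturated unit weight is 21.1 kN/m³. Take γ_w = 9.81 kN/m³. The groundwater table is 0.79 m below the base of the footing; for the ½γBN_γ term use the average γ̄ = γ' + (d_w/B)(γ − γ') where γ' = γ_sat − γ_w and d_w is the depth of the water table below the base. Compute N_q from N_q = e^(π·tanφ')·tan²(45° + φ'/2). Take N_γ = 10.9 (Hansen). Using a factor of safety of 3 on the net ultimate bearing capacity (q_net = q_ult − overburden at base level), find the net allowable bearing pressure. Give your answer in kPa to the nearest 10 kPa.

q_all(net) ≈ 110 kPa

N_q = e^(π·tan28°)·tan²(59°) = 14.72.
q = γ·D_f = 19.5 × 0.8 = 15.6 kPa.
γ' = 11.29 kN/m³; averaging over the depth B below the base, γ̄ = γ' + (d_w/B)(γ − γ') = 15.858 kN/m³.
q·N_q = 15.6 × 14.72 = 229.63 kPa
0.5·γ·B·N_γ = 0.5 × 15.858 × 1.42 × 10.9 = 122.72 kPa
q_ult = 229.63 + 122.72 = 352.35 kPa.
q_net = 352.35 − 15.6 = 336.75 kPa.
q_all(net) = 336.75 / 3 = 112.25 kPa.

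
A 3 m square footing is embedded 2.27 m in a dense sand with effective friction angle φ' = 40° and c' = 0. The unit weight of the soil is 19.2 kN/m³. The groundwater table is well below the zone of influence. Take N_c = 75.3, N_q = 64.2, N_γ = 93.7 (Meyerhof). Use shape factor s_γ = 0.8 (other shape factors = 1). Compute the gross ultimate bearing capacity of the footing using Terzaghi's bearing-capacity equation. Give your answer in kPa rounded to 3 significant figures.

Overburden at base level: q = 19.2 × 2.27 = 43.584 kPa.
Surcharge term q·N_q = 43.584 × 64.2 = 2798.1 kPa; self-weight term 0.5·γ·B·N_γ·s_γ = 0.5 × 19.2 × 3 × 93.7 × 0.8 = 2158.8 kPa.
q_ult = 2798.1 + 2158.8 = 4956.9 kPa.

q_ult ≈ 4960 kPa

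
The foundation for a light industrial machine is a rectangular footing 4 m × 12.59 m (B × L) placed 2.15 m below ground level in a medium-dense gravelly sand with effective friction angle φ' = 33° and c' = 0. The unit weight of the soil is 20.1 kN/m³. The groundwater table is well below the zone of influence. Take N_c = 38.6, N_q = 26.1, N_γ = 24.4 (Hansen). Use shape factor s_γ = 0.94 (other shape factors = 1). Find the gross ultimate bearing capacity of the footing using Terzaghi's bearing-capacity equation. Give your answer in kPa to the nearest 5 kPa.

Effective surcharge at the founding depth q = γ·D_f = 20.1 × 2.15 = 43.215 kPa.
q_ult = q·N_q + 0.5·γ·B·N_γ·s_γ
     = 43.215 × 26.1 + 0.5 × 20.1 × 4 × 24.4 × 0.94
     = 1127.9 + 922.03 = 2049.9 kPa.

q_ult ≈ 2050 kPa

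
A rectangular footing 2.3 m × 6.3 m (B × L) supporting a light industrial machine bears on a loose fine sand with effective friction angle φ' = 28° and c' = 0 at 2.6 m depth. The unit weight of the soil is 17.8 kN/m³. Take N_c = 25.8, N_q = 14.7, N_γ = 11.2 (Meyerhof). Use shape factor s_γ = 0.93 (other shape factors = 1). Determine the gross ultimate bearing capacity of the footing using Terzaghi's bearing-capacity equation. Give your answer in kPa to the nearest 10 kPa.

Overburden at base level: q = 17.8 × 2.6 = 46.28 kPa.
Surcharge term q·N_q = 46.28 × 14.7 = 680.32 kPa; self-weight term 0.5·γ·B·N_γ·s_γ = 0.5 × 17.8 × 2.3 × 11.2 × 0.93 = 213.22 kPa.
q_ult = 680.32 + 213.22 = 893.53 kPa.

q_ult ≈ 890 kPa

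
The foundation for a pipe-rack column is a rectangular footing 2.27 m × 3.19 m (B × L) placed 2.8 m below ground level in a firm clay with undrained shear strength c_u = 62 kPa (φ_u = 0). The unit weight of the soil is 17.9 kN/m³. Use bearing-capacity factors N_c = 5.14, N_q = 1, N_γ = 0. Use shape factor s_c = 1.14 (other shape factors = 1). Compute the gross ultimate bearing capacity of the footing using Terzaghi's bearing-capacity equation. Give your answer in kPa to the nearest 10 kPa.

q_ult ≈ 410 kPa

q = γ·D_f = 17.9 × 2.8 = 50.12 kPa.
c·N_c·s_c = 62 × 5.14 × 1.14 = 363.3 kPa
q·N_q = 50.12 × 1 = 50.12 kPa
q_ult = 363.3 + 50.12 = 413.42 kPa.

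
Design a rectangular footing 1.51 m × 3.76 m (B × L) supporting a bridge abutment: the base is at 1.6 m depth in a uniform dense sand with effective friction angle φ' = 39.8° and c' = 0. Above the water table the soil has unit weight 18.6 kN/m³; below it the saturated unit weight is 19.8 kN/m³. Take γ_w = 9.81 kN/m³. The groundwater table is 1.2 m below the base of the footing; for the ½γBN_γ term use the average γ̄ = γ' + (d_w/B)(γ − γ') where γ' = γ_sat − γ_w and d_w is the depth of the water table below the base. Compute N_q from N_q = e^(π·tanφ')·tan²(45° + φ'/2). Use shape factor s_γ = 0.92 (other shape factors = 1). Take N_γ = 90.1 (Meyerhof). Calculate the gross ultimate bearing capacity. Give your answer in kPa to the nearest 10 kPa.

tan39.8° = 0.8332, so N_q = e^(π×0.8332)·tan²(64.9°) = 13.701 × 4.557 = 62.44.
q = γ·D_f = 18.6 × 1.6 = 29.76 kPa.
γ' = 9.99 kN/m³; averaging over the depth B below the base, γ̄ = γ' + (d_w/B)(γ − γ') = 16.832 kN/m³.
q·N_q = 29.76 × 62.439 = 1858.2 kPa
0.5·γ·B·N_γ·s_γ = 0.5 × 16.832 × 1.51 × 90.1 × 0.92 = 1053.4 kPa
q_ult = 1858.2 + 1053.4 = 2911.6 kPa.

q_ult ≈ 2910 kPa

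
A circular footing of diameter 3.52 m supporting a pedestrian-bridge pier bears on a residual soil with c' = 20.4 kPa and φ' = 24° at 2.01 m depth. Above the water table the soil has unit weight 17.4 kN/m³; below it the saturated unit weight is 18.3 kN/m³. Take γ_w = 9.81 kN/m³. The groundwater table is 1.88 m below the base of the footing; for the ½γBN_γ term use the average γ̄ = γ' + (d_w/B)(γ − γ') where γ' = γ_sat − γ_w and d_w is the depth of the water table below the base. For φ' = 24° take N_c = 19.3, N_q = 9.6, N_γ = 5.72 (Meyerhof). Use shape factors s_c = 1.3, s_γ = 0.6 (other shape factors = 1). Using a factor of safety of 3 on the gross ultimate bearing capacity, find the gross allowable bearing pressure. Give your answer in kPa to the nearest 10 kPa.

Effective surcharge at the founding depth q = γ·D_f = 17.4 × 2.01 = 34.974 kPa.
With d_w = 1.88 m < B, γ̄ = 8.49 + (1.88/3.52) × (17.4 − 8.49) = 13.249 kN/m³.
q_ult = c·N_c·s_c + q·N_q + 0.5·γ·B·N_γ·s_γ
     = 20.4 × 19.3 × 1.3 + 34.974 × 9.6 + 0.5 × 13.249 × 3.52 × 5.72 × 0.6
     = 511.84 + 335.75 + 80.027 = 927.61 kPa.
q_all = 927.61 / 3 = 309.2 kPa.

q_all ≈ 310 kPa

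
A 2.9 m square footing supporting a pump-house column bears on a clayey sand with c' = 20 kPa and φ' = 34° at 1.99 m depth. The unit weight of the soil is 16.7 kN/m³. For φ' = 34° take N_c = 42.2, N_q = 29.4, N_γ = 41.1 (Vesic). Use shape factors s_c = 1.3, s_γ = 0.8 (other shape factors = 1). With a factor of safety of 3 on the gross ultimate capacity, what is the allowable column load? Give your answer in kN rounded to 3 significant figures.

P_all ≈ 8050 kN

Effective surcharge at the founding depth q = γ·D_f = 16.7 × 1.99 = 33.233 kPa.
q_ult = c·N_c·s_c + q·N_q + 0.5·γ·B·N_γ·s_γ
     = 20 × 42.2 × 1.3 + 33.233 × 29.4 + 0.5 × 16.7 × 2.9 × 41.1 × 0.8
     = 1097.2 + 977.05 + 796.19 = 2870.4 kPa.
Gross allowable pressure q_all = 2870.4 / 3 = 956.81 kPa.
Footing area = 8.41 m², so allowable column load = 956.81 × 8.41 = 8046.8 kN.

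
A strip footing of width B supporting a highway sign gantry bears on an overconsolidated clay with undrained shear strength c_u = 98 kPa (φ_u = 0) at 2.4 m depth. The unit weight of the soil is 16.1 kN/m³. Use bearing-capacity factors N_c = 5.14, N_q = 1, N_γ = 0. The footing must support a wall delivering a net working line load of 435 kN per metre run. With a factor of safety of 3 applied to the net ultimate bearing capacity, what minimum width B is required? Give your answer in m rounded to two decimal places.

B = 2.59 m

Effective surcharge at the founding depth q = γ·D_f = 16.1 × 2.4 = 38.64 kPa.
q_ult = c·N_c + q·N_q
     = 98 × 5.14 + 38.64 × 1
     = 503.72 + 38.64 = 542.36 kPa.
For φ = 0 the ½γBN_γ term vanishes, so q_ult is independent of B. q_net = 542.36 − 38.64 = 503.72 kPa; q_all(net) = 503.72/3 = 167.91 kPa.
Required width B = w / q_all(net) = 435 / 167.91 = 2.591 m.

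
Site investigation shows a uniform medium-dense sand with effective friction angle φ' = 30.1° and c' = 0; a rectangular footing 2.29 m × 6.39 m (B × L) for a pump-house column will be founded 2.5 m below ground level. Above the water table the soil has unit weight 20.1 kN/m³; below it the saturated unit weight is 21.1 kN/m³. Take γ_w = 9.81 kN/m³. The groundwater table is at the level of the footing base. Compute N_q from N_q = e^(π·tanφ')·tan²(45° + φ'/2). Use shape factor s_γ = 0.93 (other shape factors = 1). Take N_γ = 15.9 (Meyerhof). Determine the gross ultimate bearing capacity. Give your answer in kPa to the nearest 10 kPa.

tan30.1° = 0.5797, so N_q = e^(π×0.5797)·tan²(60.05°) = 6.179 × 3.012 = 18.61.
q = γ·D_f = 20.1 × 2.5 = 50.25 kPa.
For the ½γBN_γ term take γ' = 21.1 − 9.81 = 11.29 kN/m³ (soil below base is submerged).
q·N_q = 50.25 × 18.611 = 935.21 kPa
0.5·γ·B·N_γ·s_γ = 0.5 × 11.29 × 2.29 × 15.9 × 0.93 = 191.15 kPa
q_ult = 935.21 + 191.15 = 1126.4 kPa.

q_ult ≈ 1130 kPa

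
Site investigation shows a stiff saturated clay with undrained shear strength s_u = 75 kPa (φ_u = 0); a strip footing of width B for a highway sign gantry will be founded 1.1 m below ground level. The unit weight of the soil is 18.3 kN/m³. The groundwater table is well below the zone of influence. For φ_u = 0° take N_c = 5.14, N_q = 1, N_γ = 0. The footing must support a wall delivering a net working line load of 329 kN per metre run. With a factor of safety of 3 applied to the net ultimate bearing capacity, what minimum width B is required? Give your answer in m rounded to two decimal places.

q = γ·D_f = 18.3 × 1.1 = 20.13 kPa.
c·N_c = 75 × 5.14 = 385.5 kPa
q·N_q = 20.13 × 1 = 20.13 kPa
q_ult = 385.5 + 20.13 = 405.63 kPa.
For φ = 0 the ½γBN_γ term vanishes, so q_ult is independent of B. q_net = 405.63 − 20.13 = 385.5 kPa; q_all(net) = 385.5/3 = 128.5 kPa.
Required width B = w / q_all(net) = 329 / 128.5 = 2.56 m.

B = 2.56 m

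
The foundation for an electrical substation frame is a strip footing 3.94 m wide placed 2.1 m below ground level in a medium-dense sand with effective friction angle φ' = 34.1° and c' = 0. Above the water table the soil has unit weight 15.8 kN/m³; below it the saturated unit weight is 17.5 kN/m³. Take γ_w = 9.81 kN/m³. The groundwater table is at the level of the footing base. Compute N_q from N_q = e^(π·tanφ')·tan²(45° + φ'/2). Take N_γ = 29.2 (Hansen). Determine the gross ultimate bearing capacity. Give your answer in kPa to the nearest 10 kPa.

q_ult ≈ 1430 kPa

tan34.1° = 0.6771, so N_q = e^(π×0.6771)·tan²(62.05°) = 8.39 × 3.552 = 29.8.
q = γ·D_f = 15.8 × 2.1 = 33.18 kPa.
For the ½γBN_γ term take γ' = 17.5 − 9.81 = 7.69 kN/m³ (soil below base is submerged).
q·N_q = 33.18 × 29.801 = 988.8 kPa
0.5·γ·B·N_γ = 0.5 × 7.69 × 3.94 × 29.2 = 442.36 kPa
q_ult = 988.8 + 442.36 = 1431.2 kPa.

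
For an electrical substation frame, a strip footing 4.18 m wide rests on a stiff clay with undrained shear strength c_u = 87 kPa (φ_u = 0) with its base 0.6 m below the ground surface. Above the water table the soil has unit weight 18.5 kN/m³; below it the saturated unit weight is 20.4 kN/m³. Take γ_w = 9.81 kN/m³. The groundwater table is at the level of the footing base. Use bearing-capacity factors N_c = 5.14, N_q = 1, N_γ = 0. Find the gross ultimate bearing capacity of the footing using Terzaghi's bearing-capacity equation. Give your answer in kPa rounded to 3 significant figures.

q_ult ≈ 458 kPa

Effective surcharge at the founding depth q = γ·D_f = 18.5 × 0.6 = 11.1 kPa.
q_ult = c·N_c + q·N_q
     = 87 × 5.14 + 11.1 × 1
     = 447.18 + 11.1 = 458.28 kPa.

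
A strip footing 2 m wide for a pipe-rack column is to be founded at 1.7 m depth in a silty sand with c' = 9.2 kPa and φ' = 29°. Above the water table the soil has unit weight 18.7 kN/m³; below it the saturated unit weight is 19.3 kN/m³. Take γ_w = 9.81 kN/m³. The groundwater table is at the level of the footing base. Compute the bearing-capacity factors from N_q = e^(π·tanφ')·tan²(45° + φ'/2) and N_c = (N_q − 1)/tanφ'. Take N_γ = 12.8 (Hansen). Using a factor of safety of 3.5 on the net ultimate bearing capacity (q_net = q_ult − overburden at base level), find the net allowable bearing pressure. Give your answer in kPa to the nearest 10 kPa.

q_all(net) ≈ 250 kPa

N_q = e^(π·tan29°)·tan²(59.5°) = 16.44; N_c = (N_q − 1)/tanφ' = 27.86.
q = γ·D_f = 18.7 × 1.7 = 31.79 kPa.
For the ½γBN_γ term take γ' = 19.3 − 9.81 = 9.49 kN/m³ (soil below base is submerged).
c·N_c = 9.2 × 27.86 = 256.32 kPa
q·N_q = 31.79 × 16.443 = 522.73 kPa
0.5·γ·B·N_γ = 0.5 × 9.49 × 2 × 12.8 = 121.47 kPa
q_ult = 256.32 + 522.73 + 121.47 = 900.52 kPa.
q_net = 900.52 − 31.79 = 868.73 kPa.
q_all(net) = 868.73 / 3.5 = 248.21 kPa.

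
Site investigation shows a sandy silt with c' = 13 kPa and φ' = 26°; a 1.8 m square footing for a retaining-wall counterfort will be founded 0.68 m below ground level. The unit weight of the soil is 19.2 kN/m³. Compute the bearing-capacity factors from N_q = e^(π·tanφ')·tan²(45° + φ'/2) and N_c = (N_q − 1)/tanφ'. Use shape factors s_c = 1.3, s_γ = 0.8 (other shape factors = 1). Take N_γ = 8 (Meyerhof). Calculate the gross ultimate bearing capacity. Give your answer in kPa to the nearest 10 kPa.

tan26° = 0.4877, so N_q = e^(π×0.4877)·tan²(58°) = 4.629 × 2.561 = 11.85.
N_c = (11.85 − 1)/tan26° = 22.25.
Overburden at base level: q = 19.2 × 0.68 = 13.056 kPa.
Cohesion term c·N_c·s_c = 13 × 22.254 × 1.3 = 376.1 kPa; surcharge term q·N_q = 13.056 × 11.854 = 154.77 kPa; self-weight term 0.5·γ·B·N_γ·s_γ = 0.5 × 19.2 × 1.8 × 8 × 0.8 = 110.59 kPa.
q_ult = 376.1 + 154.77 + 110.59 = 641.46 kPa.

q_ult ≈ 640 kPa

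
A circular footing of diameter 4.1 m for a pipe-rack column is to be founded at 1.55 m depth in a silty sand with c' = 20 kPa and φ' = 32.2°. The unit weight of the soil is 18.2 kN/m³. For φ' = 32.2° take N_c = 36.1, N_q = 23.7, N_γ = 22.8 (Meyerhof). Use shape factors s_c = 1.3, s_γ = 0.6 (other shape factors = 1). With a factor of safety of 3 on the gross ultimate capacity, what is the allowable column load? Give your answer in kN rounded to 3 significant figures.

P_all ≈ 9320 kN

Overburden at base level: q = 18.2 × 1.55 = 28.21 kPa.
Cohesion term c·N_c·s_c = 20 × 36.1 × 1.3 = 938.6 kPa; surcharge term q·N_q = 28.21 × 23.7 = 668.58 kPa; self-weight term 0.5·γ·B·N_γ·s_γ = 0.5 × 18.2 × 4.1 × 22.8 × 0.6 = 510.4 kPa.
q_ult = 938.6 + 668.58 + 510.4 = 2117.6 kPa.
Gross allowable pressure q_all = 2117.6 / 3 = 705.86 kPa.
Footing area = 13.2025 m², so allowable column load = 705.86 × 13.2025 = 9319.1 kN.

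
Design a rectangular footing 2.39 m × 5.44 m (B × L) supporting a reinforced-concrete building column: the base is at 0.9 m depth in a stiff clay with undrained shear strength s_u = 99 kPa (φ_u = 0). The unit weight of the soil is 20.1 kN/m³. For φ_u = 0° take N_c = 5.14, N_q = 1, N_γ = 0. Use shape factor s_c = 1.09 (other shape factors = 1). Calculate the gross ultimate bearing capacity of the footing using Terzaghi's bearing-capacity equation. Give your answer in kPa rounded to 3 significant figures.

Overburden at base level: q = 20.1 × 0.9 = 18.09 kPa.
Cohesion term c·N_c·s_c = 99 × 5.14 × 1.09 = 554.66 kPa; surcharge term q·N_q = 18.09 × 1 = 18.09 kPa.
q_ult = 554.66 + 18.09 = 572.75 kPa.

q_ult ≈ 573 kPa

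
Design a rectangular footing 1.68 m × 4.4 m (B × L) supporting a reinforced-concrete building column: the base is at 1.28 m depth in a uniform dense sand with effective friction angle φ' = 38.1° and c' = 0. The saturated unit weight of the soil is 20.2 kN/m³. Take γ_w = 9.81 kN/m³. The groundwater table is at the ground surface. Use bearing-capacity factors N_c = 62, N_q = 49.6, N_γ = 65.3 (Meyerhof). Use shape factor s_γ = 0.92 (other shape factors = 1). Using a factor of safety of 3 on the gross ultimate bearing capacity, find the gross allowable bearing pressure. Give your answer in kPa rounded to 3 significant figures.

Water table at ground surface, so effective unit weight γ' = 20.2 − 9.81 = 10.39 kN/m³ is used throughout; overburden q = 10.39 × 1.28 = 13.299 kPa; the same γ' applies in the ½γBN_γ term.
Surcharge term q·N_q = 13.299 × 49.6 = 659.64 kPa; self-weight term 0.5·γ·B·N_γ·s_γ = 0.5 × 10.39 × 1.68 × 65.3 × 0.92 = 524.32 kPa.
q_ult = 659.64 + 524.32 = 1184 kPa.
q_all = 1184 / 3 = 394.65 kPa.

q_all ≈ 395 kPa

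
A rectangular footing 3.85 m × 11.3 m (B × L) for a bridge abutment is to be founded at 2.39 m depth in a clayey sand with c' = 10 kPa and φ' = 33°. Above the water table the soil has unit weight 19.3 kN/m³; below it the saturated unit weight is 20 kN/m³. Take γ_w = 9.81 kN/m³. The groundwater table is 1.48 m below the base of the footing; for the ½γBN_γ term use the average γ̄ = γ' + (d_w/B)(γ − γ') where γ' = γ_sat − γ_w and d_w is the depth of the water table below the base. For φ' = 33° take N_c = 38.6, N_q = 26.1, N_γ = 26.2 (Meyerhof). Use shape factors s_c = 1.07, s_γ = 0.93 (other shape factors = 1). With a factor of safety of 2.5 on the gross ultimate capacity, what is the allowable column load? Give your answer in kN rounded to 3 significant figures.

q = γ·D_f = 19.3 × 2.39 = 46.127 kPa.
γ' = 10.19 kN/m³; averaging over the depth B below the base, γ̄ = γ' + (d_w/B)(γ − γ') = 13.692 kN/m³.
c·N_c·s_c = 10 × 38.6 × 1.07 = 413.02 kPa
q·N_q = 46.127 × 26.1 = 1203.9 kPa
0.5·γ·B·N_γ·s_γ = 0.5 × 13.692 × 3.85 × 26.2 × 0.93 = 642.22 kPa
q_ult = 413.02 + 1203.9 + 642.22 = 2259.2 kPa.
Gross allowable pressure q_all = 2259.2 / 2.5 = 903.66 kPa.
Footing area = 43.505 m², so allowable column load = 903.66 × 43.505 = 39314 kN.

P_all ≈ 39300 kN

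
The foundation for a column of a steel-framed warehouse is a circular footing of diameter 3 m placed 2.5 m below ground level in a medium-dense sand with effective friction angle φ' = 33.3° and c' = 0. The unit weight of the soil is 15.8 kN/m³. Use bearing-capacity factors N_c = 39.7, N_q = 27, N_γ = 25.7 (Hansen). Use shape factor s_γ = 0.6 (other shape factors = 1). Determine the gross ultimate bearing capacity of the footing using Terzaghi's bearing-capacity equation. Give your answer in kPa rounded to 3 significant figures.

q_ult ≈ 1430 kPa

q = γ·D_f = 15.8 × 2.5 = 39.5 kPa.
q·N_q = 39.5 × 27 = 1066.5 kPa
0.5·γ·B·N_γ·s_γ = 0.5 × 15.8 × 3 × 25.7 × 0.6 = 365.45 kPa
q_ult = 1066.5 + 365.45 = 1432 kPa.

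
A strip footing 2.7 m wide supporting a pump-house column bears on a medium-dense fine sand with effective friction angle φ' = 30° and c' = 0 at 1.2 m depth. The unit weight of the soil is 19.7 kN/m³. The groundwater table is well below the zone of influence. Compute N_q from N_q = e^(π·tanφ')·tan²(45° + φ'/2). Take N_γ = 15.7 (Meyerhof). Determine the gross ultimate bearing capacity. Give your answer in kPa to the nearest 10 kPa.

q_ult ≈ 850 kPa

tan30° = 0.5774, so N_q = e^(π×0.5774)·tan²(60°) = 6.134 × 3.0 = 18.4.
Effective surcharge at the founding depth q = γ·D_f = 19.7 × 1.2 = 23.64 kPa.
q_ult = q·N_q + 0.5·γ·B·N_γ
     = 23.64 × 18.401 + 0.5 × 19.7 × 2.7 × 15.7
     = 435 + 417.54 = 852.54 kPa.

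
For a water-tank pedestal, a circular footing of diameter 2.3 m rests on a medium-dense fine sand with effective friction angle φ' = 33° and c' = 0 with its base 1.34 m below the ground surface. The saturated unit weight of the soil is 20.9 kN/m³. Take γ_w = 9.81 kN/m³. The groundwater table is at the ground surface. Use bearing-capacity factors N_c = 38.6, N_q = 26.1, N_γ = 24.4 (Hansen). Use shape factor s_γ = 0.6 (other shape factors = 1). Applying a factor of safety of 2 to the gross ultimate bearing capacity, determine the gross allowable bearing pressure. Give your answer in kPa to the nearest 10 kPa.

Water table at ground surface, so effective unit weight γ' = 20.9 − 9.81 = 11.09 kN/m³ is used throughout; overburden q = 11.09 × 1.34 = 14.861 kPa; the same γ' applies in the ½γBN_γ term.
Surcharge term q·N_q = 14.861 × 26.1 = 387.86 kPa; self-weight term 0.5·γ·B·N_γ·s_γ = 0.5 × 11.09 × 2.3 × 24.4 × 0.6 = 186.71 kPa.
q_ult = 387.86 + 186.71 = 574.57 kPa.
q_all = q_ult / FS = 574.57 / 2 = 287.29 kPa.

q_all ≈ 290 kPa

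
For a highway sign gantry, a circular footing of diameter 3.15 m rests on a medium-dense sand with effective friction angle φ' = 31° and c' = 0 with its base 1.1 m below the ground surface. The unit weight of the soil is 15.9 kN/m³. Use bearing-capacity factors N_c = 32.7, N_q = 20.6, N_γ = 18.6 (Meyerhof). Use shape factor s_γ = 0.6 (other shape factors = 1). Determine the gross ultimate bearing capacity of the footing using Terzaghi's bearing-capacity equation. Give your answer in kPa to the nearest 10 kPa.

q = γ·D_f = 15.9 × 1.1 = 17.49 kPa.
q·N_q = 17.49 × 20.6 = 360.29 kPa
0.5·γ·B·N_γ·s_γ = 0.5 × 15.9 × 3.15 × 18.6 × 0.6 = 279.47 kPa
q_ult = 360.29 + 279.47 = 639.77 kPa.

q_ult ≈ 640 kPa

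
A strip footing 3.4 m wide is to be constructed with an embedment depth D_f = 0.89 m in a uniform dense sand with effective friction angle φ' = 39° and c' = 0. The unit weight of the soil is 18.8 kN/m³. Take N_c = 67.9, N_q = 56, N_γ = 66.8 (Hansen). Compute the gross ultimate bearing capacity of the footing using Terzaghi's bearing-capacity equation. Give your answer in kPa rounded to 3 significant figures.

q_ult ≈ 3070 kPa

Effective surcharge at the founding depth q = γ·D_f = 18.8 × 0.89 = 16.732 kPa.
q_ult = q·N_q + 0.5·γ·B·N_γ
     = 16.732 × 56 + 0.5 × 18.8 × 3.4 × 66.8
     = 936.99 + 2134.9 = 3071.9 kPa.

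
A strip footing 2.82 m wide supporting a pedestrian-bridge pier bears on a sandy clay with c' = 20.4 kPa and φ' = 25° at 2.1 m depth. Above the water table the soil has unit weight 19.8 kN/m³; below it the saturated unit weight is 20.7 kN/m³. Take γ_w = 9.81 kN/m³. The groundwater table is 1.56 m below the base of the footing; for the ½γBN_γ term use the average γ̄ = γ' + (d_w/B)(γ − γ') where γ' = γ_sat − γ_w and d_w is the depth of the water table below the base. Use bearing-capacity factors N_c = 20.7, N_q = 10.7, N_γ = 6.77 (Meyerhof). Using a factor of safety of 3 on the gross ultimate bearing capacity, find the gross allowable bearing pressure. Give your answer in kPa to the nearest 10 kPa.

Overburden at base level: q = 19.8 × 2.1 = 41.58 kPa.
The water table is 1.56 m below the base (< B = 2.82 m), so the ½γBN_γ term uses γ̄ = γ' + (d_w/B)(γ − γ') = 10.89 + (1.56/2.82)(19.8 − 10.89) = 15.819 kN/m³.
Cohesion term c·N_c = 20.4 × 20.7 = 422.28 kPa; surcharge term q·N_q = 41.58 × 10.7 = 444.91 kPa; self-weight term 0.5·γ·B·N_γ = 0.5 × 15.819 × 2.82 × 6.77 = 151 kPa.
q_ult = 422.28 + 444.91 + 151 = 1018.2 kPa.
q_all = 1018.2 / 3 = 339.4 kPa.

q_all ≈ 340 kPa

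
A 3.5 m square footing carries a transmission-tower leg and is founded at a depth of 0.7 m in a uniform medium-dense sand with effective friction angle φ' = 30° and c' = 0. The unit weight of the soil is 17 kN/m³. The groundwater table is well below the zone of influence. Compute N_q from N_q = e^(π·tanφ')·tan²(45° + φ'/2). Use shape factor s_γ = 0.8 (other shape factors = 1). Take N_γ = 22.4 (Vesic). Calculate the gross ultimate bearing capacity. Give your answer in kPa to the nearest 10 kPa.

q_ult ≈ 750 kPa

tan30° = 0.5774, so N_q = e^(π×0.5774)·tan²(60°) = 6.134 × 3.0 = 18.4.
q = γ·D_f = 17 × 0.7 = 11.9 kPa.
q·N_q = 11.9 × 18.401 = 218.97 kPa
0.5·γ·B·N_γ·s_γ = 0.5 × 17 × 3.5 × 22.4 × 0.8 = 533.12 kPa
q_ult = 218.97 + 533.12 = 752.09 kPa.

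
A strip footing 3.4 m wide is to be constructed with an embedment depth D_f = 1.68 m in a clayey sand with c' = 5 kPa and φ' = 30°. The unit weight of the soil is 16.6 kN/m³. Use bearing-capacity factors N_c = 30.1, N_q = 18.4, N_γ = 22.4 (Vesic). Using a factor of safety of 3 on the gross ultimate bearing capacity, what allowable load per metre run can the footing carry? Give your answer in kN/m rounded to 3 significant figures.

q = γ·D_f = 16.6 × 1.68 = 27.888 kPa.
c·N_c = 5 × 30.1 = 150.5 kPa
q·N_q = 27.888 × 18.4 = 513.14 kPa
0.5·γ·B·N_γ = 0.5 × 16.6 × 3.4 × 22.4 = 632.13 kPa
q_ult = 150.5 + 513.14 + 632.13 = 1295.8 kPa.
Gross allowable pressure q_all = 1295.8 / 3 = 431.92 kPa.
Allowable wall load = q_all × B = 431.92 × 3.4 = 1468.5 kN per metre run.

≈ 1470 kN/m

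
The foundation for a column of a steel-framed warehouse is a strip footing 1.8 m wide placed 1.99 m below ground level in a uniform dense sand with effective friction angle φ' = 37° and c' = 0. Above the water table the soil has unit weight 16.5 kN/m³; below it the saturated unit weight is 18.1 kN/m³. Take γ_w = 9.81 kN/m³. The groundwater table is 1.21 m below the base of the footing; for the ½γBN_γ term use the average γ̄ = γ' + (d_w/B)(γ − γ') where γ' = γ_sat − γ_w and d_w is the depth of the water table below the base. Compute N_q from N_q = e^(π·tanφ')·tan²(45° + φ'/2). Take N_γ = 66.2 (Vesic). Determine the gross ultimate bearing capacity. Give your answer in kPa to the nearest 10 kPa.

tan37° = 0.7536, so N_q = e^(π×0.7536)·tan²(63.5°) = 10.669 × 4.023 = 42.92.
Overburden at base level: q = 16.5 × 1.99 = 32.835 kPa.
The water table is 1.21 m below the base (< B = 1.8 m), so the ½γBN_γ term uses γ̄ = γ' + (d_w/B)(γ − γ') = 8.29 + (1.21/1.8)(16.5 − 8.29) = 13.809 kN/m³.
Surcharge term q·N_q = 32.835 × 42.92 = 1409.3 kPa; self-weight term 0.5·γ·B·N_γ = 0.5 × 13.809 × 1.8 × 66.2 = 822.74 kPa.
q_ult = 1409.3 + 822.74 = 2232 kPa.

q_ult ≈ 2230 kPa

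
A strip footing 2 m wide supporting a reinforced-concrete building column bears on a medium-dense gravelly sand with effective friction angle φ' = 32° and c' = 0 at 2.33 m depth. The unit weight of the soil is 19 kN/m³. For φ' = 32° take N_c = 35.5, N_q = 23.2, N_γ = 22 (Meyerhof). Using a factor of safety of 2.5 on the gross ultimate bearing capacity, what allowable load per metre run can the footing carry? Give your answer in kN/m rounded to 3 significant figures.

≈ 1160 kN/m

Overburden at base level: q = 19 × 2.33 = 44.27 kPa.
Surcharge term q·N_q = 44.27 × 23.2 = 1027.1 kPa; self-weight term 0.5·γ·B·N_γ = 0.5 × 19 × 2 × 22 = 418 kPa.
q_ult = 1027.1 + 418 = 1445.1 kPa.
Gross allowable pressure q_all = 1445.1 / 2.5 = 578.03 kPa.
Allowable wall load = q_all × B = 578.03 × 2 = 1156.1 kN per metre run.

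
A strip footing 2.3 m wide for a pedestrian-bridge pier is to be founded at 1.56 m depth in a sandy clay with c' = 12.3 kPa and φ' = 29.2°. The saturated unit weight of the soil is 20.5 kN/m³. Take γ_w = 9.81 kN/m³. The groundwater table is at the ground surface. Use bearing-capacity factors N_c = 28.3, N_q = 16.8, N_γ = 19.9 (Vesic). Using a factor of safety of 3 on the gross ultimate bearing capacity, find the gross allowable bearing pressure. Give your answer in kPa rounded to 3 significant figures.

q_all ≈ 291 kPa

With the water table at the surface the whole profile is submerged: γ' = 20.5 − 9.81 = 10.69 kN/m³, so q = γ'·D_f = 16.676 kPa; the same γ' applies in the ½γBN_γ term.
q_ult = c·N_c + q·N_q + 0.5·γ·B·N_γ
     = 12.3 × 28.3 + 16.676 × 16.8 + 0.5 × 10.69 × 2.3 × 19.9
     = 348.09 + 280.16 + 244.64 = 872.89 kPa.
q_all = 872.89 / 3 = 290.96 kPa.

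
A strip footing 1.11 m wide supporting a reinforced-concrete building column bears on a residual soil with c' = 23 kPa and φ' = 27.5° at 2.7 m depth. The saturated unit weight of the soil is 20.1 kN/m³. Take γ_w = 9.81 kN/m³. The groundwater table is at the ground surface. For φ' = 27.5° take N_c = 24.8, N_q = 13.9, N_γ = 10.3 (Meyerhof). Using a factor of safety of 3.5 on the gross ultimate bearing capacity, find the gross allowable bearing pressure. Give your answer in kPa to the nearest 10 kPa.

Water table at ground surface, so effective unit weight γ' = 20.1 − 9.81 = 10.29 kN/m³ is used throughout; overburden q = 10.29 × 2.7 = 27.783 kPa; the same γ' applies in the ½γBN_γ term.
Cohesion term c·N_c = 23 × 24.8 = 570.4 kPa; surcharge term q·N_q = 27.783 × 13.9 = 386.18 kPa; self-weight term 0.5·γ·B·N_γ = 0.5 × 10.29 × 1.11 × 10.3 = 58.823 kPa.
q_ult = 570.4 + 386.18 + 58.823 = 1015.4 kPa.
q_all = 1015.4 / 3.5 = 290.12 kPa.

q_all ≈ 290 kPa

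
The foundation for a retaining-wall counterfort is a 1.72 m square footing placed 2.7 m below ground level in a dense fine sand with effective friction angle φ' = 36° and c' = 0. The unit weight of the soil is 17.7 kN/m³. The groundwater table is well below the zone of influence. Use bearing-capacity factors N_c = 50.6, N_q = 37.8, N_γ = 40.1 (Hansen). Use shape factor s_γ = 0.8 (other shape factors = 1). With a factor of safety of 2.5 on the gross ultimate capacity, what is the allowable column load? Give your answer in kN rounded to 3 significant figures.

P_all ≈ 2720 kN

Overburden at base level: q = 17.7 × 2.7 = 47.79 kPa.
Surcharge term q·N_q = 47.79 × 37.8 = 1806.5 kPa; self-weight term 0.5·γ·B·N_γ·s_γ = 0.5 × 17.7 × 1.72 × 40.1 × 0.8 = 488.32 kPa.
q_ult = 1806.5 + 488.32 = 2294.8 kPa.
Gross allowable pressure q_all = 2294.8 / 2.5 = 917.91 kPa.
Footing area = 2.9584 m², so allowable column load = 917.91 × 2.9584 = 2715.6 kN.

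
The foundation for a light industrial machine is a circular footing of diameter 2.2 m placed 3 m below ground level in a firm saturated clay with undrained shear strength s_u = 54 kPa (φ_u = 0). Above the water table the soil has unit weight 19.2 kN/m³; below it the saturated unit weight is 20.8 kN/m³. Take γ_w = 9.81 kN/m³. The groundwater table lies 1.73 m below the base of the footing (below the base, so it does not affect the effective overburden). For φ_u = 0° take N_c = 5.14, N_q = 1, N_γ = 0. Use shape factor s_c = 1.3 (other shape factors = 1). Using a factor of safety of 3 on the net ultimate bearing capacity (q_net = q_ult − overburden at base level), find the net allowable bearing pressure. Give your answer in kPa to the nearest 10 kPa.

q = γ·D_f = 19.2 × 3 = 57.6 kPa.
c·N_c·s_c = 54 × 5.14 × 1.3 = 360.83 kPa
q·N_q = 57.6 × 1 = 57.6 kPa
q_ult = 360.83 + 57.6 = 418.43 kPa.
q_net = 418.43 − 57.6 = 360.83 kPa.
q_all(net) = 360.83 / 3 = 120.28 kPa.

q_all(net) ≈ 120 kPa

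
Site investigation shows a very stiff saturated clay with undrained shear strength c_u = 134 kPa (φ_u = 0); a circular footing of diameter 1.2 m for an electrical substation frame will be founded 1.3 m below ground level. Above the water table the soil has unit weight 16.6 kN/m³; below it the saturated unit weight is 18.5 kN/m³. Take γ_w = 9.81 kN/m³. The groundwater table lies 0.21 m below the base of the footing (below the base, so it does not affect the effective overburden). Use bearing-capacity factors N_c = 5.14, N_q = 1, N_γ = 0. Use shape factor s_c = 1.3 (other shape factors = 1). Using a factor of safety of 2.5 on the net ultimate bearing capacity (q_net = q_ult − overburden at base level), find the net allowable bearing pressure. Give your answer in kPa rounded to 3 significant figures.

q_all(net) ≈ 358 kPa

q = γ·D_f = 16.6 × 1.3 = 21.58 kPa.
c·N_c·s_c = 134 × 5.14 × 1.3 = 895.39 kPa
q·N_q = 21.58 × 1 = 21.58 kPa
q_ult = 895.39 + 21.58 = 916.97 kPa.
q_net = 916.97 − 21.58 = 895.39 kPa.
q_all(net) = 895.39 / 2.5 = 358.16 kPa.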